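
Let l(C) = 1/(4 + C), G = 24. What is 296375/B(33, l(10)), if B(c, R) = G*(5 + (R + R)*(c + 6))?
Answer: 2074625/1776 ≈ 1168.1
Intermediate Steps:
B(c, R) = 120 + 48*R*(6 + c) (B(c, R) = 24*(5 + (R + R)*(c + 6)) = 24*(5 + (2*R)*(6 + c)) = 24*(5 + 2*R*(6 + c)) = 120 + 48*R*(6 + c))
296375/B(33, l(10)) = 296375/(120 + 288/(4 + 10) + 48*33/(4 + 10)) = 296375/(120 + 288/14 + 48*33/14) = 296375/(120 + 288*(1/14) + 48*(1/14)*33) = 296375/(120 + 144/7 + 792/7) = 296375/(1776/7) = 296375*(7/1776) = 2074625/1776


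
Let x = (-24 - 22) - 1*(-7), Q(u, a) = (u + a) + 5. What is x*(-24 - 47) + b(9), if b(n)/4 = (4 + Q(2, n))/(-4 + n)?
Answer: 2785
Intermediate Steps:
Q(u, a) = 5 + a + u (Q(u, a) = (a + u) + 5 = 5 + a + u)
b(n) = 4*(11 + n)/(-4 + n) (b(n) = 4*((4 + (5 + n + 2))/(-4 + n)) = 4*((4 + (7 + n))/(-4 + n)) = 4*((11 + n)/(-4 + n)) = 4*(11 + n)/(-4 + n))
x = -39 (x = -46 + 7 = -39)
x*(-24 - 47) + b(9) = -39*(-24 - 47) + 4*(11 + 9)/(-4 + 9) = -39*(-71) + 4*20/5 = 2769 + 4*(1/5)*20 = 2769 + 16 = 2785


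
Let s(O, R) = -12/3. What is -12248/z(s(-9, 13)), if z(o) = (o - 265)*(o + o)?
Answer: -1531/269 ≈ -5.6915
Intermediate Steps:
s(O, R) = -4 (s(O, R) = -12*1/3 = -4)
z(o) = 2*o*(-265 + o) (z(o) = (-265 + o)*(2*o) = 2*o*(-265 + o))
-12248/z(s(-9, 13)) = -12248*(-1/(8*(-265 - 4))) = -12248/(2*(-4)*(-269)) = -12248/2152 = -12248*1/2152 = -1531/269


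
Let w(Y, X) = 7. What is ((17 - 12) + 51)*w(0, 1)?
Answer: 392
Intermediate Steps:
((17 - 12) + 51)*w(0, 1) = ((17 - 12) + 51)*7 = (5 + 51)*7 = 56*7 = 392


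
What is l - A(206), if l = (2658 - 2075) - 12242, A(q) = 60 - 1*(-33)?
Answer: -11752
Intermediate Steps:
A(q) = 93 (A(q) = 60 + 33 = 93)
l = -11659 (l = 583 - 12242 = -11659)
l - A(206) = -11659 - 1*93 = -11659 - 93 = -11752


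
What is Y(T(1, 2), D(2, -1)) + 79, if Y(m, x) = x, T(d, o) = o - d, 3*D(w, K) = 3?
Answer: 80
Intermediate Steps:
D(w, K) = 1 (D(w, K) = (⅓)*3 = 1)
Y(T(1, 2), D(2, -1)) + 79 = 1 + 79 = 80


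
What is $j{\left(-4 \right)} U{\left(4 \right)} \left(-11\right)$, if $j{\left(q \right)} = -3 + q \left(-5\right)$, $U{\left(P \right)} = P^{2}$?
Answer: $-2992$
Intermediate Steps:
$j{\left(q \right)} = -3 - 5 q$
$j{\left(-4 \right)} U{\left(4 \right)} \left(-11\right) = \left(-3 - -20\right) 4^{2} \left(-11\right) = \left(-3 + 20\right) 16 \left(-11\right) = 17 \cdot 16 \left(-11\right) = 272 \left(-11\right) = -2992$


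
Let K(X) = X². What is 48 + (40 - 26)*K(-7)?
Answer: 734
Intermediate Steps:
48 + (40 - 26)*K(-7) = 48 + (40 - 26)*(-7)² = 48 + 14*49 = 48 + 686 = 734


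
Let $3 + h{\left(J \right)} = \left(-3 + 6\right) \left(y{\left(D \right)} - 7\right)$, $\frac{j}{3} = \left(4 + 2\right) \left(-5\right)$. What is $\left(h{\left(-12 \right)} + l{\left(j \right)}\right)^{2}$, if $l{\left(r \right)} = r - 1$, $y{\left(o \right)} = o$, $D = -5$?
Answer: $16900$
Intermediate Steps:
$j = -90$ ($j = 3 \left(4 + 2\right) \left(-5\right) = 3 \cdot 6 \left(-5\right) = 3 \left(-30\right) = -90$)
$h{\left(J \right)} = -39$ ($h{\left(J \right)} = -3 + \left(-3 + 6\right) \left(-5 - 7\right) = -3 + 3 \left(-12\right) = -3 - 36 = -39$)
$l{\left(r \right)} = -1 + r$
$\left(h{\left(-12 \right)} + l{\left(j \right)}\right)^{2} = \left(-39 - 91\right)^{2} = \left(-130\right)^{2} = 16900$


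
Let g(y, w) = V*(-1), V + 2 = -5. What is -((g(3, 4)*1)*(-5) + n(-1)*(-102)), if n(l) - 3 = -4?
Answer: -67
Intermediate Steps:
V = -7 (V = -2 - 5 = -7)
n(l) = -1 (n(l) = 3 - 4 = -1)
g(y, w) = 7 (g(y, w) = -7*(-1) = 7)
-((g(3, 4)*1)*(-5) + n(-1)*(-102)) = -((7*1)*(-5) - 1*(-102)) = -(7*(-5) + 102) = -(-35 + 102) = -1*67 = -67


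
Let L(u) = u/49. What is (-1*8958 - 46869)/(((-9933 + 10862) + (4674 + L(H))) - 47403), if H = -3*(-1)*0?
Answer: 55827/41800 ≈ 1.3356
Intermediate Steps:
H = 0 (H = 3*0 = 0)
L(u) = u/49 (L(u) = u*(1/49) = u/49)
(-1*8958 - 46869)/(((-9933 + 10862) + (4674 + L(H))) - 47403) = (-1*8958 - 46869)/(((-9933 + 10862) + (4674 + (1/49)*0)) - 47403) = (-8958 - 46869)/((929 + (4674 + 0)) - 47403) = -55827/((929 + 4674) - 47403) = -55827/(5603 - 47403) = -55827/(-41800) = -55827*(-1/41800) = 55827/41800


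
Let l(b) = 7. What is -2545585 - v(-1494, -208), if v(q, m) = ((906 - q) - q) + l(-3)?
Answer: -2549486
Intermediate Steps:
v(q, m) = 913 - 2*q (v(q, m) = ((906 - q) - q) + 7 = (906 - 2*q) + 7 = 913 - 2*q)
-2545585 - v(-1494, -208) = -2545585 - (913 - 2*(-1494)) = -2545585 - (913 + 2988) = -2545585 - 1*3901 = -2545585 - 3901 = -2549486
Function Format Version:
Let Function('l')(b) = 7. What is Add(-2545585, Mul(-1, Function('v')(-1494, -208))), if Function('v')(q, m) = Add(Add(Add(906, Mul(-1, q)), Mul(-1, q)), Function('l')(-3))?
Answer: -2549486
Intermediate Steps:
Function('v')(q, m) = Add(913, Mul(-2, q)) (Function('v')(q, m) = Add(Add(Add(906, Mul(-1, q)), Mul(-1, q)), 7) = Add(Add(906, Mul(-2, q)), 7) = Add(913, Mul(-2, q)))
Add(-2545585, Mul(-1, Function('v')(-1494, -208))) = Add(-2545585, Mul(-1, Add(913, Mul(-2, -1494)))) = Add(-2545585, Mul(-1, Add(913, 2988))) = Add(-2545585, Mul(-1, 3901)) = Add(-2545585, -3901) = -2549486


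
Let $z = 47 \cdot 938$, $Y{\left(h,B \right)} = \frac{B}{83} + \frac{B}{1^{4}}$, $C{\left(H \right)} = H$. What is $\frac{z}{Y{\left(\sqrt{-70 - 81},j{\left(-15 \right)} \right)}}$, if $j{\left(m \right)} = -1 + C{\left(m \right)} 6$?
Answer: $- \frac{261367}{546} \approx -478.69$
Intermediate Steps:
$j{\left(m \right)} = -1 + 6 m$ ($j{\left(m \right)} = -1 + m 6 = -1 + 6 m$)
$Y{\left(h,B \right)} = \frac{84 B}{83}$ ($Y{\left(h,B \right)} = B \frac{1}{83} + \frac{B}{1} = \frac{B}{83} + B 1 = \frac{B}{83} + B = \frac{84 B}{83}$)
$z = 44086$
$\frac{z}{Y{\left(\sqrt{-70 - 81},j{\left(-15 \right)} \right)}} = \frac{44086}{\frac{84}{83} \left(-1 + 6 \left(-15\right)\right)} = \frac{44086}{\frac{84}{83} \left(-1 - 90\right)} = \frac{44086}{\frac{84}{83} \left(-91\right)} = \frac{44086}{- \frac{7644}{83}} = 44086 \left(- \frac{83}{7644}\right) = - \frac{261367}{546}$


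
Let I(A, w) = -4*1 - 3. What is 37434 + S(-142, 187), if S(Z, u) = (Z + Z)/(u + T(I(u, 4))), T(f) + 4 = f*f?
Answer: 2171101/58 ≈ 37433.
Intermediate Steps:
I(A, w) = -7 (I(A, w) = -4 - 3 = -7)
T(f) = -4 + f² (T(f) = -4 + f*f = -4 + f²)
S(Z, u) = 2*Z/(45 + u) (S(Z, u) = (Z + Z)/(u + (-4 + (-7)²)) = (2*Z)/(u + (-4 + 49)) = (2*Z)/(u + 45) = (2*Z)/(45 + u) = 2*Z/(45 + u))
37434 + S(-142, 187) = 37434 + 2*(-142)/(45 + 187) = 37434 + 2*(-142)/232 = 37434 + 2*(-142)*(1/232) = 37434 - 71/58 = 2171101/58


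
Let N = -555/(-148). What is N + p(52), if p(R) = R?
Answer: 223/4 ≈ 55.750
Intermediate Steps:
N = 15/4 (N = -555*(-1/148) = 15/4 ≈ 3.7500)
N + p(52) = 15/4 + 52 = 223/4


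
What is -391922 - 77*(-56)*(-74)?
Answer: -711010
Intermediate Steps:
-391922 - 77*(-56)*(-74) = -391922 - (-4312)*(-74) = -391922 - 1*319088 = -391922 - 319088 = -711010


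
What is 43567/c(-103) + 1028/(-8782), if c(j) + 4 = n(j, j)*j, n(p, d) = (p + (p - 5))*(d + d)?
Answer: -2492481725/19658515782 ≈ -0.12679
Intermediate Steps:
n(p, d) = 2*d*(-5 + 2*p) (n(p, d) = (p + (-5 + p))*(2*d) = (-5 + 2*p)*(2*d) = 2*d*(-5 + 2*p))
c(j) = -4 + 2*j**2*(-5 + 2*j) (c(j) = -4 + (2*j*(-5 + 2*j))*j = -4 + 2*j**2*(-5 + 2*j))
43567/c(-103) + 1028/(-8782) = 43567/(-4 + 2*(-103)**2*(-5 + 2*(-103))) + 1028/(-8782) = 43567/(-4 + 2*10609*(-5 - 206)) + 1028*(-1/8782) = 43567/(-4 + 2*10609*(-211)) - 514/4391 = 43567/(-4 - 4476998) - 514/4391 = 43567/(-4477002) - 514/4391 = 43567*(-1/4477002) - 514/4391 = -43567/4477002 - 514/4391 = -2492481725/19658515782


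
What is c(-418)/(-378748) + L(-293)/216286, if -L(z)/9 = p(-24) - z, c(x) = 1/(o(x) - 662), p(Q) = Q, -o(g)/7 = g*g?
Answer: -561048943485277/50122689720795720 ≈ -0.011194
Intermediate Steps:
o(g) = -7*g**2 (o(g) = -7*g*g = -7*g**2)
c(x) = 1/(-662 - 7*x**2) (c(x) = 1/(-7*x**2 - 662) = 1/(-662 - 7*x**2))
L(z) = 216 + 9*z (L(z) = -9*(-24 - z) = 216 + 9*z)
c(-418)/(-378748) + L(-293)/216286 = -1/(662 + 7*(-418)**2)/(-378748) + (216 + 9*(-293))/216286 = -1/(662 + 7*174724)*(-1/378748) + (216 - 2637)*(1/216286) = -1/(662 + 1223068)*(-1/378748) - 2421*1/216286 = -1/1223730*(-1/378748) - 2421/216286 = 1/463485290040 - 2421/216286 = -561048943485277/50122689720795720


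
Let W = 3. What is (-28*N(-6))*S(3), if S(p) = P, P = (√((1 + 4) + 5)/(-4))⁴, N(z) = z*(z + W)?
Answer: -1575/8 ≈ -196.88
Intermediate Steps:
N(z) = z*(3 + z) (N(z) = z*(z + 3) = z*(3 + z))
P = 25/64 (P = (√(5 + 5)*(-¼))⁴ = (√10*(-¼))⁴ = (-√10/4)⁴ = 25/64 ≈ 0.39063)
S(p) = 25/64
(-28*N(-6))*S(3) = -(-168)*(3 - 6)*(25/64) = -(-168)*(-3)*(25/64) = -28*18*(25/64) = -504*25/64 = -1575/8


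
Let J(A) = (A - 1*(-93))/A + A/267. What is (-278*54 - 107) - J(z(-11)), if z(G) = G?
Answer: -44382488/2937 ≈ -15112.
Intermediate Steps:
J(A) = A/267 + (93 + A)/A (J(A) = (A + 93)/A + A*(1/267) = (93 + A)/A + A/267 = A/267 + (93 + A)/A)
(-278*54 - 107) - J(z(-11)) = (-278*54 - 107) - (1 + 93/(-11) + (1/267)*(-11)) = (-15012 - 107) - (1 + 93*(-1/11) - 11/267) = -15119 - (1 - 93/11 - 11/267) = -15119 - 1*(-22015/2937) = -15119 + 22015/2937 = -44382488/2937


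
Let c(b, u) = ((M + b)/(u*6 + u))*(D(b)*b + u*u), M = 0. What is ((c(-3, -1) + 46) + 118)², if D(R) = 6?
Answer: 1203409/49 ≈ 24559.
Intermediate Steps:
c(b, u) = b*(u² + 6*b)/(7*u) (c(b, u) = ((0 + b)/(u*6 + u))*(6*b + u*u) = (b/(6*u + u))*(6*b + u²) = (b/((7*u)))*(u² + 6*b) = (b*(1/(7*u)))*(u² + 6*b) = (b/(7*u))*(u² + 6*b) = b*(u² + 6*b)/(7*u))
((c(-3, -1) + 46) + 118)² = (((⅐)*(-3)*((-1)² + 6*(-3))/(-1) + 46) + 118)² = (((⅐)*(-3)*(-1)*(1 - 18) + 46) + 118)² = (((⅐)*(-3)*(-1)*(-17) + 46) + 118)² = ((-51/7 + 46) + 118)² = (271/7 + 118)² = (1097/7)² = 1203409/49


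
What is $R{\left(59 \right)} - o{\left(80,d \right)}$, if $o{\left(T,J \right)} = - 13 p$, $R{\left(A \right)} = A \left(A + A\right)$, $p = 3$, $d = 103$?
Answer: $7001$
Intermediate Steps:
$R{\left(A \right)} = 2 A^{2}$ ($R{\left(A \right)} = A 2 A = 2 A^{2}$)
$o{\left(T,J \right)} = -39$ ($o{\left(T,J \right)} = \left(-13\right) 3 = -39$)
$R{\left(59 \right)} - o{\left(80,d \right)} = 2 \cdot 59^{2} - -39 = 2 \cdot 3481 + 39 = 6962 + 39 = 7001$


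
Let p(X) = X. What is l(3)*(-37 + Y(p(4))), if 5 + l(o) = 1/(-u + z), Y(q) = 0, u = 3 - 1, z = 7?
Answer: 888/5 ≈ 177.60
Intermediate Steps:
u = 2
l(o) = -24/5 (l(o) = -5 + 1/(-1*2 + 7) = -5 + 1/(-2 + 7) = -5 + 1/5 = -5 + ⅕ = -24/5)
l(3)*(-37 + Y(p(4))) = -24*(-37 + 0)/5 = -24/5*(-37) = 888/5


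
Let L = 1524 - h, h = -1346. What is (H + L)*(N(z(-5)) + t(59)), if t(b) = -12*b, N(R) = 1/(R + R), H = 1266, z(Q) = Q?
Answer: -14643508/5 ≈ -2.9287e+6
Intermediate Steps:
N(R) = 1/(2*R)
L = 2870 (L = 1524 - 1*(-1346) = 1524 + 1346 = 2870)
(H + L)*(N(z(-5)) + t(59)) = (1266 + 2870)*((½)/(-5) - 12*59) = 4136*((½)*(-⅕) - 708) = 4136*(-⅒ - 708) = 4136*(-7081/10) = -14643508/5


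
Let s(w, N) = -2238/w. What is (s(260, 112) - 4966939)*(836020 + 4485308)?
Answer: -1717999229657496/65 ≈ -2.6431e+13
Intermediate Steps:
(s(260, 112) - 4966939)*(836020 + 4485308) = (-2238/260 - 4966939)*(836020 + 4485308) = (-2238*1/260 - 4966939)*5321328 = (-1119/130 - 4966939)*5321328 = -645703189/130*5321328 = -1717999229657496/65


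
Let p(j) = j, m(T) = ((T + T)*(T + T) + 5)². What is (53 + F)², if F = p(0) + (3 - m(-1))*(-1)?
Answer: 17161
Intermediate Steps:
m(T) = (5 + 4*T²)² (m(T) = ((2*T)*(2*T) + 5)² = (4*T² + 5)² = (5 + 4*T²)²)
F = 78 (F = 0 + (3 - (5 + 4*(-1)²)²)*(-1) = 0 + (3 - (5 + 4*1)²)*(-1) = 0 + (3 - (5 + 4)²)*(-1) = 0 + (3 - 1*9²)*(-1) = 0 + (3 - 1*81)*(-1) = 0 + (3 - 81)*(-1) = 0 - 78*(-1) = 0 + 78 = 78)
(53 + F)² = (53 + 78)² = 131² = 17161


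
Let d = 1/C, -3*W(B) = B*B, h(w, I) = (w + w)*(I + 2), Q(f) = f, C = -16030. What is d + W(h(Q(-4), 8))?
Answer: -102592003/48090 ≈ -2133.3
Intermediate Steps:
h(w, I) = 2*w*(2 + I) (h(w, I) = (2*w)*(2 + I) = 2*w*(2 + I))
W(B) = -B**2/3 (W(B) = -B*B/3 = -B**2/3)
d = -1/16030 (d = 1/(-16030) = -1/16030 ≈ -6.2383e-5)
d + W(h(Q(-4), 8)) = -1/16030 - 64*(2 + 8)**2/3 = -1/16030 - (2*(-4)*10)**2/3 = -1/16030 - 1/3*(-80)**2 = -1/16030 - 1/3*6400 = -1/16030 - 6400/3 = -102592003/48090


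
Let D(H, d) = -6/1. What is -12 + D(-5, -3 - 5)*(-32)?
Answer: 180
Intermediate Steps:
D(H, d) = -6 (D(H, d) = -6*1 = -6)
-12 + D(-5, -3 - 5)*(-32) = -12 - 6*(-32) = -12 + 192 = 180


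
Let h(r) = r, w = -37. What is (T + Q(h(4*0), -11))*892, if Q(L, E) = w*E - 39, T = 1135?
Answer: 1340676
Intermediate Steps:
Q(L, E) = -39 - 37*E (Q(L, E) = -37*E - 39 = -39 - 37*E)
(T + Q(h(4*0), -11))*892 = (1135 + (-39 - 37*(-11)))*892 = (1135 + (-39 + 407))*892 = (1135 + 368)*892 = 1503*892 = 1340676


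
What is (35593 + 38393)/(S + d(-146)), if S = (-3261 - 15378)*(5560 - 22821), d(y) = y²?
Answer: 73986/321749095 ≈ 0.00022995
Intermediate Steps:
S = 321727779 (S = -18639*(-17261) = 321727779)
(35593 + 38393)/(S + d(-146)) = (35593 + 38393)/(321727779 + (-146)²) = 73986/(321727779 + 21316) = 73986/321749095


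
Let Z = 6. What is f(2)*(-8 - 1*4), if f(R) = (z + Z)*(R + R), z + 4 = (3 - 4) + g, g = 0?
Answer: -48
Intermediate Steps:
z = -5 (z = -4 + ((3 - 4) + 0) = -4 + (-1 + 0) = -4 - 1 = -5)
f(R) = 2*R (f(R) = (-5 + 6)*(R + R) = 1*(2*R) = 2*R)
f(2)*(-8 - 1*4) = (2*2)*(-8 - 1*4) = 4*(-8 - 4) = 4*(-12) = -48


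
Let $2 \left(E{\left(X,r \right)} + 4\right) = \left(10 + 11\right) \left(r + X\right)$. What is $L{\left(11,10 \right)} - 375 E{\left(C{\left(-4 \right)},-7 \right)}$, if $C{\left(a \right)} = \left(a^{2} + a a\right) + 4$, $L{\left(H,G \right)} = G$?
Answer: $- \frac{225355}{2} \approx -1.1268 \cdot 10^{5}$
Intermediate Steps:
$C{\left(a \right)} = 4 + 2 a^{2}$ ($C{\left(a \right)} = \left(a^{2} + a^{2}\right) + 4 = 2 a^{2} + 4 = 4 + 2 a^{2}$)
$E{\left(X,r \right)} = -4 + \frac{21 X}{2} + \frac{21 r}{2}$ ($E{\left(X,r \right)} = -4 + \frac{\left(10 + 11\right) \left(r + X\right)}{2} = -4 + \frac{21 \left(X + r\right)}{2} = -4 + \frac{21 X + 21 r}{2} = -4 + \left(\frac{21 X}{2} + \frac{21 r}{2}\right) = -4 + \frac{21 X}{2} + \frac{21 r}{2}$)
$L{\left(11,10 \right)} - 375 E{\left(C{\left(-4 \right)},-7 \right)} = 10 - 375 \left(-4 + \frac{21 \left(4 + 2 \left(-4\right)^{2}\right)}{2} + \frac{21}{2} \left(-7\right)\right) = 10 - 375 \left(-4 + \frac{21 \left(4 + 2 \cdot 16\right)}{2} - \frac{147}{2}\right) = 10 - 375 \left(-4 + \frac{21 \left(4 + 32\right)}{2} - \frac{147}{2}\right) = 10 - 375 \left(-4 + \frac{21}{2} \cdot 36 - \frac{147}{2}\right) = 10 - 375 \left(-4 + 378 - \frac{147}{2}\right) = 10 - \frac{225375}{2} = - \frac{225355}{2}$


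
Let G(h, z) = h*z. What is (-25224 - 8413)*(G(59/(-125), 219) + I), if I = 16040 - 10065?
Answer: -24688010698/125 ≈ -1.9750e+8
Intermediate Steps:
I = 5975
(-25224 - 8413)*(G(59/(-125), 219) + I) = (-25224 - 8413)*((59/(-125))*219 + 5975) = -33637*((59*(-1/125))*219 + 5975) = -33637*(-59/125*219 + 5975) = -33637*(-12921/125 + 5975) = -33637*733954/125 = -24688010698/125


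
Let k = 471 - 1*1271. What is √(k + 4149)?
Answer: √3349 ≈ 57.871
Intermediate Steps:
k = -800 (k = 471 - 1271 = -800)
√(k + 4149) = √(-800 + 4149) = √3349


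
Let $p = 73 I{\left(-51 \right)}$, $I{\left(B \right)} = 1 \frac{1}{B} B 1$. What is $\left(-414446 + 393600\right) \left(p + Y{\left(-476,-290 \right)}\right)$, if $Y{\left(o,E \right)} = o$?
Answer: $8400938$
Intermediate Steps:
$I{\left(B \right)} = 1$ ($I{\left(B \right)} = \frac{B}{B} 1 = 1 \cdot 1 = 1$)
$p = 73$ ($p = 73 \cdot 1 = 73$)
$\left(-414446 + 393600\right) \left(p + Y{\left(-476,-290 \right)}\right) = \left(-414446 + 393600\right) \left(73 - 476\right) = \left(-20846\right) \left(-403\right) = 8400938$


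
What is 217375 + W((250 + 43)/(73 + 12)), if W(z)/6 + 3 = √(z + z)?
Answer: 217357 + 6*√49810/85 ≈ 2.1737e+5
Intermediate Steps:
W(z) = -18 + 6*√2*√z (W(z) = -18 + 6*√(z + z) = -18 + 6*√(2*z) = -18 + 6*(√2*√z) = -18 + 6*√2*√z)
217375 + W((250 + 43)/(73 + 12)) = 217375 + (-18 + 6*√2*√((250 + 43)/(73 + 12))) = 217375 + (-18 + 6*√2*√(293/85)) = 217375 + (-18 + 6*√2*(√24905/85)) = 217375 + (-18 + 6*√49810/85) = 217357 + 6*√49810/85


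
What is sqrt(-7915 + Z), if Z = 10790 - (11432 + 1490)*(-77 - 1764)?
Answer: sqrt(23792277) ≈ 4877.7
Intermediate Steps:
Z = 23800192 (Z = 10790 - 12922*(-1841) = 10790 - 1*(-23789402) = 10790 + 23789402 = 23800192)
sqrt(-7915 + Z) = sqrt(-7915 + 23800192) = sqrt(23792277)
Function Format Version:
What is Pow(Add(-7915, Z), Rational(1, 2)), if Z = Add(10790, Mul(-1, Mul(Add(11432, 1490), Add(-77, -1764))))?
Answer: Pow(23792277, Rational(1, 2)) ≈ 4877.7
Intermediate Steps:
Z = 23800192 (Z = Add(10790, Mul(-1, Mul(12922, -1841))) = Add(10790, Mul(-1, -23789402)) = Add(10790, 23789402) = 23800192)
Pow(Add(-7915, Z), Rational(1, 2)) = Pow(Add(-7915, 23800192), Rational(1, 2)) = Pow(23792277, Rational(1, 2))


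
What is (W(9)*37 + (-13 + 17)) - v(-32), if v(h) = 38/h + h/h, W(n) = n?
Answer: 5395/16 ≈ 337.19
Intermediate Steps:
v(h) = 1 + 38/h (v(h) = 38/h + 1 = 1 + 38/h)
(W(9)*37 + (-13 + 17)) - v(-32) = (9*37 + (-13 + 17)) - (38 - 32)/(-32) = (333 + 4) - (-1)*6/32 = 337 - 1*(-3/16) = 337 + 3/16 = 5395/16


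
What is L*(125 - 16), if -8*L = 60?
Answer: -1635/2 ≈ -817.50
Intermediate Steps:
L = -15/2 (L = -⅛*60 = -15/2 ≈ -7.5000)
L*(125 - 16) = -15*(125 - 16)/2 = -15/2*109 = -1635/2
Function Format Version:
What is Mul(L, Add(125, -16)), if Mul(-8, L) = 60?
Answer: Rational(-1635, 2) ≈ -817.50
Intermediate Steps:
L = Rational(-15, 2) (L = Mul(Rational(-1, 8), 60) = Rational(-15, 2) ≈ -7.5000)
Mul(L, Add(125, -16)) = Mul(Rational(-15, 2), Add(125, -16)) = Mul(Rational(-15, 2), 109) = Rational(-1635, 2)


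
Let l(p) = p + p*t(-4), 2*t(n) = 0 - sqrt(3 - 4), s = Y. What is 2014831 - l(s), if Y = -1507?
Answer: 2016338 - 1507*I/2 ≈ 2.0163e+6 - 753.5*I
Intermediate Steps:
s = -1507
t(n) = -I/2 (t(n) = (0 - sqrt(3 - 4))/2 = (0 - sqrt(-1))/2 = (0 - I)/2 = (-I)/2 = -I/2)
l(p) = p - I*p/2 (l(p) = p + p*(-I/2) = p - I*p/2)
2014831 - l(s) = 2014831 - (-1507)*(2 - I)/2 = 2014831 - (-1507 + 1507*I/2) = 2014831 + (1507 - 1507*I/2) = 2016338 - 1507*I/2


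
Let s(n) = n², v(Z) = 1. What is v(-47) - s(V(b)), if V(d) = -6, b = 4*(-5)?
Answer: -35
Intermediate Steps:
b = -20
v(-47) - s(V(b)) = 1 - 1*(-6)² = 1 - 1*36 = 1 - 36 = -35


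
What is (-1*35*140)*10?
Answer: -49000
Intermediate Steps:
(-1*35*140)*10 = -35*140*10 = -4900*10 = -49000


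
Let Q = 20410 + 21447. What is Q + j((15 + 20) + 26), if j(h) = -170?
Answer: 41687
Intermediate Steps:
Q = 41857
Q + j((15 + 20) + 26) = 41857 - 170 = 41687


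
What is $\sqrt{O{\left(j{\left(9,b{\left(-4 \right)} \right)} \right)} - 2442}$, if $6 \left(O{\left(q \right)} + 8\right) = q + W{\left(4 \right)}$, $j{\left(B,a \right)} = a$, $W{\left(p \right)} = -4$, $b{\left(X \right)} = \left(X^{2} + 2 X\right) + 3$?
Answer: $\frac{i \sqrt{88158}}{6} \approx 49.486 i$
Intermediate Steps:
$b{\left(X \right)} = 3 + X^{2} + 2 X$
$O{\left(q \right)} = - \frac{26}{3} + \frac{q}{6}$ ($O{\left(q \right)} = -8 + \frac{q - 4}{6} = -8 + \frac{-4 + q}{6} = -8 + \left(- \frac{2}{3} + \frac{q}{6}\right) = - \frac{26}{3} + \frac{q}{6}$)
$\sqrt{O{\left(j{\left(9,b{\left(-4 \right)} \right)} \right)} - 2442} = \sqrt{\left(- \frac{26}{3} + \frac{3 + \left(-4\right)^{2} + 2 \left(-4\right)}{6}\right) - 2442} = \sqrt{\left(- \frac{26}{3} + \frac{3 + 16 - 8}{6}\right) - 2442} = \sqrt{\left(- \frac{26}{3} + \frac{1}{6} \cdot 11\right) - 2442} = \sqrt{\left(- \frac{26}{3} + \frac{11}{6}\right) - 2442} = \sqrt{- \frac{41}{6} - 2442} = \sqrt{- \frac{14693}{6}} = \frac{i \sqrt{88158}}{6}$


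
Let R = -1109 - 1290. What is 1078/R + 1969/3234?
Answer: 112489/705306 ≈ 0.15949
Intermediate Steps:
R = -2399
1078/R + 1969/3234 = 1078/(-2399) + 1969/3234 = 1078*(-1/2399) + 1969*(1/3234) = -1078/2399 + 179/294 = 112489/705306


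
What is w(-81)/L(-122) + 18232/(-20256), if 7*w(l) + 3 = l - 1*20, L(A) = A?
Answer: -841469/1081164 ≈ -0.77830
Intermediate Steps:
w(l) = -23/7 + l/7 (w(l) = -3/7 + (l - 1*20)/7 = -3/7 + (l - 20)/7 = -3/7 + (-20 + l)/7 = -3/7 + (-20/7 + l/7) = -23/7 + l/7)
w(-81)/L(-122) + 18232/(-20256) = (-23/7 + (⅐)*(-81))/(-122) + 18232/(-20256) = (-23/7 - 81/7)*(-1/122) + 18232*(-1/20256) = -104/7*(-1/122) - 2279/2532 = 52/427 - 2279/2532 = -841469/1081164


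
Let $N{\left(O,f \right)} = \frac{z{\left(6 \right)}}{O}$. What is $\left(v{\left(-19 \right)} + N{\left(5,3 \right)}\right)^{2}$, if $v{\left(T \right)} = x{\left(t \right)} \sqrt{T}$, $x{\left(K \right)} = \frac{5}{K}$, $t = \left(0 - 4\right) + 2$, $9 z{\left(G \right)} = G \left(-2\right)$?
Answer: $- \frac{106811}{900} + \frac{4 i \sqrt{19}}{3} \approx -118.68 + 5.8119 i$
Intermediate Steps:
$z{\left(G \right)} = - \frac{2 G}{9}$ ($z{\left(G \right)} = \frac{G \left(-2\right)}{9} = \frac{\left(-2\right) G}{9} = - \frac{2 G}{9}$)
$N{\left(O,f \right)} = - \frac{4}{3 O}$ ($N{\left(O,f \right)} = \frac{\left(- \frac{2}{9}\right) 6}{O} = - \frac{4}{3 O}$)
$t = -2$ ($t = -4 + 2 = -2$)
$v{\left(T \right)} = - \frac{5 \sqrt{T}}{2}$ ($v{\left(T \right)} = \frac{5}{-2} \sqrt{T} = 5 \left(- \frac{1}{2}\right) \sqrt{T} = - \frac{5 \sqrt{T}}{2}$)
$\left(v{\left(-19 \right)} + N{\left(5,3 \right)}\right)^{2} = \left(- \frac{5 \sqrt{-19}}{2} - \frac{4}{3 \cdot 5}\right)^{2} = \left(- \frac{5 i \sqrt{19}}{2} - \frac{4}{15}\right)^{2} = \left(- \frac{4}{15} - \frac{5 i \sqrt{19}}{2}\right)^{2}$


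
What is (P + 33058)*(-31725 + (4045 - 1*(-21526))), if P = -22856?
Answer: -62783108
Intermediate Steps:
(P + 33058)*(-31725 + (4045 - 1*(-21526))) = (-22856 + 33058)*(-31725 + (4045 - 1*(-21526))) = 10202*(-31725 + (4045 + 21526)) = 10202*(-31725 + 25571) = 10202*(-6154) = -62783108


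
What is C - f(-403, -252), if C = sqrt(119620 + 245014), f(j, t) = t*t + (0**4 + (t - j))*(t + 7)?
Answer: -26509 + sqrt(364634) ≈ -25905.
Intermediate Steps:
f(j, t) = t**2 + (7 + t)*(t - j) (f(j, t) = t**2 + (0 + (t - j))*(7 + t) = t**2 + (t - j)*(7 + t) = t**2 + (7 + t)*(t - j))
C = sqrt(364634) ≈ 603.85
C - f(-403, -252) = sqrt(364634) - (-7*(-403) + 2*(-252)**2 + 7*(-252) - 1*(-403)*(-252)) = sqrt(364634) - (2821 + 2*63504 - 1764 - 101556) = sqrt(364634) - (2821 + 127008 - 1764 - 101556) = sqrt(364634) - 1*26509 = sqrt(364634) - 26509 = -26509 + sqrt(364634)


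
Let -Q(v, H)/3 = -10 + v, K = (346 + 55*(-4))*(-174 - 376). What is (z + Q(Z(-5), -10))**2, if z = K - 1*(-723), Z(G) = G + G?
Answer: 4694579289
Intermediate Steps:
Z(G) = 2*G
K = -69300 (K = (346 - 220)*(-550) = 126*(-550) = -69300)
z = -68577 (z = -69300 - 1*(-723) = -69300 + 723 = -68577)
Q(v, H) = 30 - 3*v (Q(v, H) = -3*(-10 + v) = 30 - 3*v)
(z + Q(Z(-5), -10))**2 = (-68577 + (30 - 6*(-5)))**2 = (-68577 + (30 - 3*(-10)))**2 = (-68577 + (30 + 30))**2 = (-68577 + 60)**2 = (-68517)**2 = 4694579289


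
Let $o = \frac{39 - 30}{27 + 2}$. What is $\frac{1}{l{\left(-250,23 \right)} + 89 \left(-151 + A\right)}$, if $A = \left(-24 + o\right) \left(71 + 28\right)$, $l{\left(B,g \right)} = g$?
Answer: $- \frac{29}{6442221} \approx -4.5016 \cdot 10^{-6}$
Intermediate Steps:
$o = \frac{9}{29} \approx 0.31034$
$A = - \frac{68013}{29}$ ($A = \left(-24 + \frac{9}{29}\right) \left(71 + 28\right) = \left(- \frac{687}{29}\right) 99 = - \frac{68013}{29} \approx -2345.3$)
$\frac{1}{l{\left(-250,23 \right)} + 89 \left(-151 + A\right)} = \frac{1}{23 + 89 \left(-151 - \frac{68013}{29}\right)} = \frac{1}{23 + 89 \left(- \frac{72392}{29}\right)} = \frac{1}{23 - \frac{6442888}{29}} = \frac{1}{- \frac{6442221}{29}} = - \frac{29}{6442221}$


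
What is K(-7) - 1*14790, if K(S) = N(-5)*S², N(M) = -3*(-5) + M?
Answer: -14300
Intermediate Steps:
N(M) = 15 + M
K(S) = 10*S² (K(S) = (15 - 5)*S² = 10*S²)
K(-7) - 1*14790 = 10*(-7)² - 1*14790 = 10*49 - 14790 = 490 - 14790 = -14300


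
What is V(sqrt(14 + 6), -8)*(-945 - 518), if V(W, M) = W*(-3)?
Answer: 8778*sqrt(5) ≈ 19628.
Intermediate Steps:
V(W, M) = -3*W
V(sqrt(14 + 6), -8)*(-945 - 518) = (-3*sqrt(14 + 6))*(-945 - 518) = -6*sqrt(5)*(-1463) = 8778*sqrt(5)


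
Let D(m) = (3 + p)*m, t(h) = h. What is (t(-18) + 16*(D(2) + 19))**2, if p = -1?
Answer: 122500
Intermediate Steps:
D(m) = 2*m (D(m) = (3 - 1)*m = 2*m)
(t(-18) + 16*(D(2) + 19))**2 = (-18 + 16*(2*2 + 19))**2 = (-18 + 16*(4 + 19))**2 = (-18 + 16*23)**2 = (-18 + 368)**2 = 350**2 = 122500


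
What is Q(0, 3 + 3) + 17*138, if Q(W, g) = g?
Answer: 2352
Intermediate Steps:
Q(0, 3 + 3) + 17*138 = (3 + 3) + 17*138 = 6 + 2346 = 2352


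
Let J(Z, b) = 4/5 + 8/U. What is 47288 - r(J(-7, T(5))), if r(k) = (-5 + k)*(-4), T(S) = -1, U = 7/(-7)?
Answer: 236196/5 ≈ 47239.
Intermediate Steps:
U = -1 (U = 7*(-⅐) = -1)
J(Z, b) = -36/5 (J(Z, b) = 4/5 + 8/(-1) = 4*(⅕) + 8*(-1) = ⅘ - 8 = -36/5)
r(k) = 20 - 4*k
47288 - r(J(-7, T(5))) = 47288 - (20 - 4*(-36/5)) = 47288 - (20 + 144/5) = 47288 - 1*244/5 = 47288 - 244/5 = 236196/5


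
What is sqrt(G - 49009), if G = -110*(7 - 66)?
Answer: I*sqrt(42519) ≈ 206.2*I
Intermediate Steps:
G = 6490 (G = -110*(-59) = 6490)
sqrt(G - 49009) = sqrt(6490 - 49009) = sqrt(-42519) = I*sqrt(42519)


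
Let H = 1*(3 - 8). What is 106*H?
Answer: -530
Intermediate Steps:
H = -5 (H = 1*(-5) = -5)
106*H = 106*(-5) = -530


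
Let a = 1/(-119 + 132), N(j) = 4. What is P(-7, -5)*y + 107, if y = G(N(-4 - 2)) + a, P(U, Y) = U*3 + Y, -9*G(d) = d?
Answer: 1049/9 ≈ 116.56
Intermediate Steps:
G(d) = -d/9
P(U, Y) = Y + 3*U (P(U, Y) = 3*U + Y = Y + 3*U)
a = 1/13 ≈ 0.076923
y = -43/117 (y = -1/9*4 + 1/13 = -4/9 + 1/13 = -43/117 ≈ -0.36752)
P(-7, -5)*y + 107 = (-5 + 3*(-7))*(-43/117) + 107 = (-5 - 21)*(-43/117) + 107 = -26*(-43/117) + 107 = 86/9 + 107 = 1049/9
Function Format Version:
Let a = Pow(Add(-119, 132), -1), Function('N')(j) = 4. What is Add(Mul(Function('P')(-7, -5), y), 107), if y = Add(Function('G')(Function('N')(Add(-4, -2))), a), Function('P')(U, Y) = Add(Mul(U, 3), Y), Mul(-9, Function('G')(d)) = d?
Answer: Rational(1049, 9) ≈ 116.56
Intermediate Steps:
Function('G')(d) = Mul(Rational(-1, 9), d)
Function('P')(U, Y) = Add(Y, Mul(3, U)) (Function('P')(U, Y) = Add(Mul(3, U), Y) = Add(Y, Mul(3, U)))
a = Rational(1, 13) (a = Pow(13, -1) = Rational(1, 13) ≈ 0.076923)
y = Rational(-43, 117) (y = Add(Mul(Rational(-1, 9), 4), Rational(1, 13)) = Add(Rational(-4, 9), Rational(1, 13)) = Rational(-43, 117) ≈ -0.36752)
Add(Mul(Function('P')(-7, -5), y), 107) = Add(Mul(Add(-5, Mul(3, -7)), Rational(-43, 117)), 107) = Add(Mul(Add(-5, -21), Rational(-43, 117)), 107) = Add(Mul(-26, Rational(-43, 117)), 107) = Add(Rational(86, 9), 107) = Rational(1049, 9)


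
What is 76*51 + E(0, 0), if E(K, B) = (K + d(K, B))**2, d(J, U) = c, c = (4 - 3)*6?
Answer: 3912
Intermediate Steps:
c = 6 (c = 1*6 = 6)
d(J, U) = 6
E(K, B) = (6 + K)**2 (E(K, B) = (K + 6)**2 = (6 + K)**2)
76*51 + E(0, 0) = 76*51 + (6 + 0)**2 = 3876 + 6**2 = 3876 + 36 = 3912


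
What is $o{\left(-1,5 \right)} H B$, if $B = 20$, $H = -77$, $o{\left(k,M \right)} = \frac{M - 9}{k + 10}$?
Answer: $\frac{6160}{9} \approx 684.44$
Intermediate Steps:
$o{\left(k,M \right)} = \frac{-9 + M}{10 + k}$
$o{\left(-1,5 \right)} H B = \frac{-9 + 5}{10 - 1} \left(-77\right) 20 = \frac{1}{9} \left(-4\right) \left(-77\right) 20 = \left(- \frac{4}{9}\right) \left(-77\right) 20 = \frac{308}{9} \cdot 20 = \frac{6160}{9}$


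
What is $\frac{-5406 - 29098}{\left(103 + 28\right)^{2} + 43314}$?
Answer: $- \frac{34504}{60475} \approx -0.57055$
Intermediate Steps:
$\frac{-5406 - 29098}{\left(103 + 28\right)^{2} + 43314} = - \frac{34504}{131^{2} + 43314} = - \frac{34504}{17161 + 43314} = - \frac{34504}{60475}$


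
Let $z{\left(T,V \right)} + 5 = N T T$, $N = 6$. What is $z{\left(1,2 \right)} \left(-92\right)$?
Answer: $-92$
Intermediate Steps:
$z{\left(T,V \right)} = -5 + 6 T^{2}$ ($z{\left(T,V \right)} = -5 + 6 T T = -5 + 6 T^{2}$)
$z{\left(1,2 \right)} \left(-92\right) = \left(-5 + 6 \cdot 1^{2}\right) \left(-92\right) = \left(-5 + 6 \cdot 1\right) \left(-92\right) = \left(-5 + 6\right) \left(-92\right) = 1 \left(-92\right) = -92$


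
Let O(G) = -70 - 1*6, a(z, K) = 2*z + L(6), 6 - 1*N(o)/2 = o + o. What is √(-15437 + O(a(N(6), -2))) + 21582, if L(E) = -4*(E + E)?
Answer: 21582 + I*√15513 ≈ 21582.0 + 124.55*I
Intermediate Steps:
L(E) = -8*E
N(o) = 12 - 4*o (N(o) = 12 - 2*(o + o) = 12 - 4*o)
a(z, K) = -48 + 2*z (a(z, K) = 2*z - 8*6 = 2*z - 48 = -48 + 2*z)
O(G) = -76 (O(G) = -70 - 6 = -76)
√(-15437 + O(a(N(6), -2))) + 21582 = √(-15437 - 76) + 21582 = √(-15513) + 21582 = I*√15513 + 21582 = 21582 + I*√15513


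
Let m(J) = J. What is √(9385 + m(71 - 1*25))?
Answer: √9431 ≈ 97.113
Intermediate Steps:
√(9385 + m(71 - 1*25)) = √(9385 + (71 - 1*25)) = √(9385 + (71 - 25)) = √(9385 + 46) = √9431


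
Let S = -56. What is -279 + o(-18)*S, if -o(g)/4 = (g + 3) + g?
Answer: -7671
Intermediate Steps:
o(g) = -12 - 8*g (o(g) = -4*((g + 3) + g) = -4*((3 + g) + g) = -4*(3 + 2*g) = -12 - 8*g)
-279 + o(-18)*S = -279 + (-12 - 8*(-18))*(-56) = -279 + (-12 + 144)*(-56) = -279 + 132*(-56) = -279 - 7392 = -7671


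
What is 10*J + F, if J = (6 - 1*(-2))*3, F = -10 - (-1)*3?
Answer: 233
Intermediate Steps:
F = -7 (F = -10 - 1*(-3) = -10 + 3 = -7)
J = 24 (J = (6 + 2)*3 = 8*3 = 24)
10*J + F = 10*24 - 7 = 240 - 7 = 233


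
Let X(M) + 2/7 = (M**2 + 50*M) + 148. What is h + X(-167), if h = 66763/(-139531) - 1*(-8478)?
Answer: 3929783986/139531 ≈ 28164.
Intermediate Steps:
h = 1182877055/139531 (h = 66763*(-1/139531) + 8478 = -66763/139531 + 8478 = 1182877055/139531 ≈ 8477.5)
X(M) = 1034/7 + M**2 + 50*M (X(M) = -2/7 + ((M**2 + 50*M) + 148) = -2/7 + (148 + M**2 + 50*M) = 1034/7 + M**2 + 50*M)
h + X(-167) = 1182877055/139531 + (1034/7 + (-167)**2 + 50*(-167)) = 1182877055/139531 + (1034/7 + 27889 - 8350) = 1182877055/139531 + 137807/7 = 3929783986/139531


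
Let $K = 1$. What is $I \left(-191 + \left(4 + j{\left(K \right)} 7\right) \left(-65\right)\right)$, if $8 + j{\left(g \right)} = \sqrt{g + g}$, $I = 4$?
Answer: $12756 - 1820 \sqrt{2} \approx 10182.0$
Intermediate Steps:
$j{\left(g \right)} = -8 + \sqrt{2} \sqrt{g}$ ($j{\left(g \right)} = -8 + \sqrt{g + g} = -8 + \sqrt{2 g} = -8 + \sqrt{2} \sqrt{g}$)
$I \left(-191 + \left(4 + j{\left(K \right)} 7\right) \left(-65\right)\right) = 4 \left(-191 + \left(4 + \left(-8 + \sqrt{2} \sqrt{1}\right) 7\right) \left(-65\right)\right) = 4 \left(-191 + \left(4 + \left(-8 + \sqrt{2} \cdot 1\right) 7\right) \left(-65\right)\right) = 4 \left(-191 + \left(4 + \left(-8 + \sqrt{2}\right) 7\right) \left(-65\right)\right) = 4 \left(-191 + \left(4 - \left(56 - 7 \sqrt{2}\right)\right) \left(-65\right)\right) = 4 \left(-191 + \left(-52 + 7 \sqrt{2}\right) \left(-65\right)\right) = 4 \left(-191 + \left(3380 - 455 \sqrt{2}\right)\right) = 4 \left(3189 - 455 \sqrt{2}\right) = 12756 - 1820 \sqrt{2}$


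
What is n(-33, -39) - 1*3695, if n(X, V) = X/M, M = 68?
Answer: -251293/68 ≈ -3695.5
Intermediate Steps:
n(X, V) = X/68
n(-33, -39) - 1*3695 = (1/68)*(-33) - 1*3695 = -33/68 - 3695 = -251293/68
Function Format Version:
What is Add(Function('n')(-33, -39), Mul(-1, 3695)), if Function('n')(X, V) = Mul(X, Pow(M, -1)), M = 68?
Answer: Rational(-251293, 68) ≈ -3695.5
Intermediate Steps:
Function('n')(X, V) = Mul(Rational(1, 68), X) (Function('n')(X, V) = Mul(X, Pow(68, -1)) = Mul(X, Rational(1, 68)) = Mul(Rational(1, 68), X))
Add(Function('n')(-33, -39), Mul(-1, 3695)) = Add(Mul(Rational(1, 68), -33), Mul(-1, 3695)) = Add(Rational(-33, 68), -3695) = Rational(-251293, 68)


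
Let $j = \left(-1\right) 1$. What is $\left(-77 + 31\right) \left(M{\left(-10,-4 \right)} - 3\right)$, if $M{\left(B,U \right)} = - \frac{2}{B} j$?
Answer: $\frac{736}{5} \approx 147.2$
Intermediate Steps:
$j = -1$
$M{\left(B,U \right)} = \frac{2}{B}$ ($M{\left(B,U \right)} = - \frac{2}{B} \left(-1\right) = \frac{2}{B}$)
$\left(-77 + 31\right) \left(M{\left(-10,-4 \right)} - 3\right) = \left(-77 + 31\right) \left(\frac{2}{-10} - 3\right) = - 46 \left(2 \left(- \frac{1}{10}\right) - 3\right) = - 46 \left(- \frac{1}{5} - 3\right) = \left(-46\right) \left(- \frac{16}{5}\right) = \frac{736}{5}$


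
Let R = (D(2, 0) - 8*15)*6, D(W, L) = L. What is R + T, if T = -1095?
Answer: -1815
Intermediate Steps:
R = -720 (R = (0 - 8*15)*6 = (0 - 120)*6 = -120*6 = -720)
R + T = -720 - 1095 = -1815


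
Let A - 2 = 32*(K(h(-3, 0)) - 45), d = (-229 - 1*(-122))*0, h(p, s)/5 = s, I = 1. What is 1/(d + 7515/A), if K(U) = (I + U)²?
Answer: -1406/7515 ≈ -0.18709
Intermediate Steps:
h(p, s) = 5*s
K(U) = (1 + U)²
d = 0 (d = (-229 + 122)*0 = -107*0 = 0)
A = -1406 (A = 2 + 32*((1 + 5*0)² - 45) = 2 + 32*((1 + 0)² - 45) = 2 + 32*(1² - 45) = 2 + 32*(1 - 45) = 2 + 32*(-44) = 2 - 1408 = -1406)
1/(d + 7515/A) = 1/(0 + 7515/(-1406)) = 1/(0 + 7515*(-1/1406)) = 1/(0 - 7515/1406) = 1/(-7515/1406) = -1406/7515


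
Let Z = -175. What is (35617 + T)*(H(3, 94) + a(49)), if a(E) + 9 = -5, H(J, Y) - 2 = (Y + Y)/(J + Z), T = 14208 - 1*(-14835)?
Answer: -36403580/43 ≈ -8.4660e+5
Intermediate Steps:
T = 29043 (T = 14208 + 14835 = 29043)
H(J, Y) = 2 + 2*Y/(-175 + J) (H(J, Y) = 2 + (Y + Y)/(J - 175) = 2 + (2*Y)/(-175 + J) = 2 + 2*Y/(-175 + J))
a(E) = -14 (a(E) = -9 - 5 = -14)
(35617 + T)*(H(3, 94) + a(49)) = (35617 + 29043)*(2*(-175 + 3 + 94)/(-175 + 3) - 14) = 64660*(2*(-78)/(-172) - 14) = 64660*(2*(-1/172)*(-78) - 14) = 64660*(39/43 - 14) = 64660*(-563/43) = -36403580/43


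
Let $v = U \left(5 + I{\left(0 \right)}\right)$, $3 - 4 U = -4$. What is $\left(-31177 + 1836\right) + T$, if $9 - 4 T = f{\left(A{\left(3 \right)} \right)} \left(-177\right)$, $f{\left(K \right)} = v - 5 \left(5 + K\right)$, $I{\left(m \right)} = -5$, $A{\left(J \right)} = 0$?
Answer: $-30445$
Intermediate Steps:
$U = \frac{7}{4}$ ($U = \frac{3}{4} - -1 = \frac{3}{4} + 1 = \frac{7}{4} \approx 1.75$)
$v = 0$ ($v = \frac{7 \left(5 - 5\right)}{4} = \frac{7}{4} \cdot 0 = 0$)
$f{\left(K \right)} = -25 - 5 K$ ($f{\left(K \right)} = 0 - 5 \left(5 + K\right) = 0 - \left(25 + 5 K\right) = -25 - 5 K$)
$T = -1104$ ($T = \frac{9}{4} - \frac{\left(-25 - 0\right) \left(-177\right)}{4} = \frac{9}{4} - \frac{\left(-25 + 0\right) \left(-177\right)}{4} = \frac{9}{4} - \frac{\left(-25\right) \left(-177\right)}{4} = \frac{9}{4} - \frac{4425}{4} = -1104$)
$\left(-31177 + 1836\right) + T = \left(-31177 + 1836\right) - 1104 = -29341 - 1104 = -30445$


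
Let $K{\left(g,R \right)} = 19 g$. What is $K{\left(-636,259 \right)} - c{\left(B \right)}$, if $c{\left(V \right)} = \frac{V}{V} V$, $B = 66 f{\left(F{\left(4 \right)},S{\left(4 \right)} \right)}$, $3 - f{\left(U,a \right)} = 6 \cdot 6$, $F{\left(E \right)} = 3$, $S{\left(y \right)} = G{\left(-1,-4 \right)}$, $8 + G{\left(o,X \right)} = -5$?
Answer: $-9906$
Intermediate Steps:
$G{\left(o,X \right)} = -13$ ($G{\left(o,X \right)} = -8 - 5 = -13$)
$S{\left(y \right)} = -13$
$f{\left(U,a \right)} = -33$ ($f{\left(U,a \right)} = 3 - 6 \cdot 6 = 3 - 36 = -33$)
$B = -2178$ ($B = 66 \left(-33\right) = -2178$)
$c{\left(V \right)} = V$ ($c{\left(V \right)} = 1 V = V$)
$K{\left(-636,259 \right)} - c{\left(B \right)} = 19 \left(-636\right) - -2178 = -12084 + 2178 = -9906$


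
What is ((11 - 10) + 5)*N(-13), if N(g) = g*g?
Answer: 1014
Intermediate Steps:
N(g) = g²
((11 - 10) + 5)*N(-13) = ((11 - 10) + 5)*(-13)² = (1 + 5)*169 = 6*169 = 1014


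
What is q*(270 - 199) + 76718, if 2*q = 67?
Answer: 158193/2 ≈ 79097.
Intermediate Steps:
q = 67/2 (q = (1/2)*67 = 67/2 ≈ 33.500)
q*(270 - 199) + 76718 = 67*(270 - 199)/2 + 76718 = (67/2)*71 + 76718 = 4757/2 + 76718 = 158193/2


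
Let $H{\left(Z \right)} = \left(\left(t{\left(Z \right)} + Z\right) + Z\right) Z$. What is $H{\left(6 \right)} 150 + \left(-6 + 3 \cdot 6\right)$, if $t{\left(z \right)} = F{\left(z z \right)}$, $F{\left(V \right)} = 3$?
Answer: $13512$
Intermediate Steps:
$t{\left(z \right)} = 3$
$H{\left(Z \right)} = Z \left(3 + 2 Z\right)$ ($H{\left(Z \right)} = \left(\left(3 + Z\right) + Z\right) Z = \left(3 + 2 Z\right) Z = Z \left(3 + 2 Z\right)$)
$H{\left(6 \right)} 150 + \left(-6 + 3 \cdot 6\right) = 6 \left(3 + 2 \cdot 6\right) 150 + \left(-6 + 3 \cdot 6\right) = 6 \left(3 + 12\right) 150 + \left(-6 + 18\right) = 6 \cdot 15 \cdot 150 + 12 = 90 \cdot 150 + 12 = 13500 + 12 = 13512$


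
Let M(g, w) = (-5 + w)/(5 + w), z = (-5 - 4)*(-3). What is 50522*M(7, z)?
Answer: 277871/8 ≈ 34734.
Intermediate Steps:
z = 27 (z = -9*(-3) = 27)
M(g, w) = (-5 + w)/(5 + w)
50522*M(7, z) = 50522*((-5 + 27)/(5 + 27)) = 50522*(22/32) = 50522*((1/32)*22) = 50522*(11/16) = 277871/8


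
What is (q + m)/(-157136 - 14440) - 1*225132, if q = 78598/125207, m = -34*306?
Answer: -2418200270883797/10741258116 ≈ -2.2513e+5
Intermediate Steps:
m = -10404
q = 78598/125207 (q = 78598*(1/125207) = 78598/125207 ≈ 0.62774)
(q + m)/(-157136 - 14440) - 1*225132 = (78598/125207 - 10404)/(-157136 - 14440) - 1*225132 = -1302575030/125207/(-171576) - 225132 = -1302575030/125207*(-1/171576) - 225132 = 651287515/10741258116 - 225132 = -2418200270883797/10741258116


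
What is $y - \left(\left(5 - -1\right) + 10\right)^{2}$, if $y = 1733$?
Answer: $1477$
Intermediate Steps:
$y - \left(\left(5 - -1\right) + 10\right)^{2} = 1733 - \left(\left(5 - -1\right) + 10\right)^{2} = 1733 - \left(\left(5 + 1\right) + 10\right)^{2} = 1733 - \left(6 + 10\right)^{2} = 1733 - 16^{2} = 1733 - 256 = 1477$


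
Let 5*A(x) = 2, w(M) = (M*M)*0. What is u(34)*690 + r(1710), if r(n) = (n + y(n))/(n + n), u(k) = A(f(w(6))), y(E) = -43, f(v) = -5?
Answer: 945587/3420 ≈ 276.49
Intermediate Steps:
w(M) = 0 (w(M) = M²*0 = 0)
A(x) = ⅖ (A(x) = (⅕)*2 = ⅖)
u(k) = ⅖
r(n) = (-43 + n)/(2*n) (r(n) = (n - 43)/(n + n) = (-43 + n)/((2*n)) = (-43 + n)*(1/(2*n)) = (-43 + n)/(2*n))
u(34)*690 + r(1710) = (⅖)*690 + (½)*(-43 + 1710)/1710 = 276 + (½)*(1/1710)*1667 = 276 + 1667/3420 = 945587/3420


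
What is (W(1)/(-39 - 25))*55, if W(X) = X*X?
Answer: -55/64 ≈ -0.85938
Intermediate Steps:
W(X) = X²
(W(1)/(-39 - 25))*55 = (1²/(-39 - 25))*55 = (1/(-64))*55 = -1/64*1*55 = -1/64*55 = -55/64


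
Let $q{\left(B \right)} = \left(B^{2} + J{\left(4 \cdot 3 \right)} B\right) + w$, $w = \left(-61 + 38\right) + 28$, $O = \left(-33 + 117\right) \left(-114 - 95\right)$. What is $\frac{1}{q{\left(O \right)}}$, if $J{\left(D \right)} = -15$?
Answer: $\frac{1}{308476481} \approx 3.2417 \cdot 10^{-9}$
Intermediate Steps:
$O = -17556$ ($O = 84 \left(-209\right) = -17556$)
$w = 5$ ($w = -23 + 28 = 5$)
$q{\left(B \right)} = 5 + B^{2} - 15 B$ ($q{\left(B \right)} = \left(B^{2} - 15 B\right) + 5 = 5 + B^{2} - 15 B$)
$\frac{1}{q{\left(O \right)}} = \frac{1}{5 + \left(-17556\right)^{2} - -263340} = \frac{1}{5 + 308213136 + 263340} = \frac{1}{308476481}$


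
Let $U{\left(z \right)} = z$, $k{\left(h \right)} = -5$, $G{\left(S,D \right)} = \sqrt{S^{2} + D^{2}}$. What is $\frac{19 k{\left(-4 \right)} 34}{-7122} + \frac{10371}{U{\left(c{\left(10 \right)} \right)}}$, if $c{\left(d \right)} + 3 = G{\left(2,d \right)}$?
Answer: $\frac{110946818}{338295} + \frac{20742 \sqrt{26}}{95} \approx 1441.3$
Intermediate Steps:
$G{\left(S,D \right)} = \sqrt{D^{2} + S^{2}}$
$c{\left(d \right)} = -3 + \sqrt{4 + d^{2}}$ ($c{\left(d \right)} = -3 + \sqrt{d^{2} + 2^{2}} = -3 + \sqrt{d^{2} + 4} = -3 + \sqrt{4 + d^{2}}$)
$\frac{19 k{\left(-4 \right)} 34}{-7122} + \frac{10371}{U{\left(c{\left(10 \right)} \right)}} = \frac{19 \left(-5\right) 34}{-7122} + \frac{10371}{-3 + \sqrt{4 + 10^{2}}} = \left(-95\right) 34 \left(- \frac{1}{7122}\right) + \frac{10371}{-3 + \sqrt{4 + 100}} = \left(-3230\right) \left(- \frac{1}{7122}\right) + \frac{10371}{-3 + \sqrt{104}} = \frac{1615}{3561} + \frac{10371}{-3 + 2 \sqrt{26}}$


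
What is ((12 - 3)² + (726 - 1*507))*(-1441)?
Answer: -432300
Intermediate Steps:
((12 - 3)² + (726 - 1*507))*(-1441) = (9² + (726 - 507))*(-1441) = (81 + 219)*(-1441) = 300*(-1441) = -432300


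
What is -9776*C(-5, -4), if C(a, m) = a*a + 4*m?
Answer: -87984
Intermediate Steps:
C(a, m) = a² + 4*m
-9776*C(-5, -4) = -9776*((-5)² + 4*(-4)) = -9776*(25 - 16) = -9776*9 = -87984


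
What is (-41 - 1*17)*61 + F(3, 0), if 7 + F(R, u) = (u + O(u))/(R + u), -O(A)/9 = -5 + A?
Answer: -3530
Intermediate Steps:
O(A) = 45 - 9*A (O(A) = -9*(-5 + A) = 45 - 9*A)
F(R, u) = -7 + (45 - 8*u)/(R + u) (F(R, u) = -7 + (u + (45 - 9*u))/(R + u) = -7 + (45 - 8*u)/(R + u))
(-41 - 1*17)*61 + F(3, 0) = (-41 - 1*17)*61 + (45 - 15*0 - 7*3)/(3 + 0) = (-41 - 17)*61 + (45 + 0 - 21)/3 = -58*61 + (⅓)*24 = -3538 + 8 = -3530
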